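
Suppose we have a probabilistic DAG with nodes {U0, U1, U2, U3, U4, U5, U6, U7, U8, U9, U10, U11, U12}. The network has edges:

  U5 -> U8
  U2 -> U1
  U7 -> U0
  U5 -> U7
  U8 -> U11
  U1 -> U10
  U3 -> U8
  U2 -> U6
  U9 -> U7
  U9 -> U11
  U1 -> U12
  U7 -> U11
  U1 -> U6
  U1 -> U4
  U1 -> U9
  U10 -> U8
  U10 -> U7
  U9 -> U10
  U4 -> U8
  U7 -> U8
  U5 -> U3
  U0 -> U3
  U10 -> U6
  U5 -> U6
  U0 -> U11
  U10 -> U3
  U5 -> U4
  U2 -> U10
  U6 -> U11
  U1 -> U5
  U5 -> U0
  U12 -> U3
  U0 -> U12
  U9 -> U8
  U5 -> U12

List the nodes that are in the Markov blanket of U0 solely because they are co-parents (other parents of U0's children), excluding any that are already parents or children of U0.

Children of U0: U3, U11, U12.
  parents(U12) \ {U0} = {U1, U5}.
  parents(U3) \ {U0} = {U5, U10, U12}.
  parents(U11) \ {U0} = {U6, U7, U8, U9}.
Excluding nodes already adjacent to U0 (U3, U5, U7, U11, U12), the co-parent-only contribution is {U1, U6, U8, U9, U10}.

{U1, U6, U8, U9, U10}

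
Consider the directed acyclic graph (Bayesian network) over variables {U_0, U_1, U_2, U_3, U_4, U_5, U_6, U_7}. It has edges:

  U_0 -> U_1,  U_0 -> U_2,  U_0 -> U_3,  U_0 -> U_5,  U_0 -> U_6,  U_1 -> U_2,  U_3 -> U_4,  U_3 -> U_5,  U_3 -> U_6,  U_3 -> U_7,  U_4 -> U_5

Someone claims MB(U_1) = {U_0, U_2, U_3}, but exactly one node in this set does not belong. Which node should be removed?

By definition, MB(U_1) is built from U_1's parents, U_1's children, and the co-parents of U_1.
U_1's children: U_2.
U_1 has parent U_0.
Parents of each child, excluding U_1:
  U_2's other parent is U_0.
MB(U_1) = {U_0, U_2}.
U_3 is neither a parent, child, nor co-parent of U_1, so it does not belong.

U_3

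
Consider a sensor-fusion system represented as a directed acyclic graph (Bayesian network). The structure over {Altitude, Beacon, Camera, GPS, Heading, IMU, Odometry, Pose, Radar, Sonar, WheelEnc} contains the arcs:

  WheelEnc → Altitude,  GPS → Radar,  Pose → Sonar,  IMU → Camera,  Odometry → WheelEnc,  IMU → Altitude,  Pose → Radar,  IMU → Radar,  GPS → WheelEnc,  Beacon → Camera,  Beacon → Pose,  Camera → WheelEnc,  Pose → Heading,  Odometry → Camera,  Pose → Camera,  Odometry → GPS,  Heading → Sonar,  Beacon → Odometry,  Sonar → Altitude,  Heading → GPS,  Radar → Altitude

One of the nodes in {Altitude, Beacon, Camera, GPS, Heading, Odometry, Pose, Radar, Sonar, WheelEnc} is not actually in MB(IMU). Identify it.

Pa(IMU) = {}.
Children of IMU: Altitude, Camera, Radar.
Parents of each child, excluding IMU:
  parents(Radar) \ {IMU} = {GPS, Pose}.
  parents(Camera) \ {IMU} = {Beacon, Odometry, Pose}.
  Altitude also has parents Radar, Sonar, WheelEnc.
MB(IMU) = {Altitude, Beacon, Camera, GPS, Odometry, Pose, Radar, Sonar, WheelEnc}.
Heading is neither a parent, child, nor co-parent of IMU, so it does not belong.

Heading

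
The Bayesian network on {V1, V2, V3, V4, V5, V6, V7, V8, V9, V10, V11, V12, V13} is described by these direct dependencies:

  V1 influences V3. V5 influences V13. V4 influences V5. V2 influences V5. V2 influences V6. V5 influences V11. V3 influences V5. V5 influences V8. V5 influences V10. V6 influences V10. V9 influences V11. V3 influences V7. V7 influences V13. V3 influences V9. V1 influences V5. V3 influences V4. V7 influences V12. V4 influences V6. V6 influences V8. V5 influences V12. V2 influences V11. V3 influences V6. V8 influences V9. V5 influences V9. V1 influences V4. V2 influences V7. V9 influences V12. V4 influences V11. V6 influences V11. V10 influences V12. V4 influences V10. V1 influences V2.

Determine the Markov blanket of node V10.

The Markov blanket of a node is its parents, its children, and the other parents of its children.
Pa(V10) = {V4, V5, V6}.
V10's children: V12.
Co-parents of V10 (other parents of its children):
  V12: V5, V7, V9
MB(V10) = {V4, V5, V6, V7, V9, V12}.

{V4, V5, V6, V7, V9, V12}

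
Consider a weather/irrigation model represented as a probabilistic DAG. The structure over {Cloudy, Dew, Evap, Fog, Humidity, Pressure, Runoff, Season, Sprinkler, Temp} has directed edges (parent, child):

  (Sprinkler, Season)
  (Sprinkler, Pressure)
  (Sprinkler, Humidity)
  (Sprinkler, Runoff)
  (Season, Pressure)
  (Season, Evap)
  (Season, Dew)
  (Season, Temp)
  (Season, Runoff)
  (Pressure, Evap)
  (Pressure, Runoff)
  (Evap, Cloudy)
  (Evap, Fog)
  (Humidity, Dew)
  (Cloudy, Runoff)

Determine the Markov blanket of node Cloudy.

Ch(Cloudy) = {Runoff}.
Cloudy has parent Evap.
Co-parents of Cloudy (other parents of its children):
  Runoff: Pressure, Season, Sprinkler
Union: {Evap} ∪ {Runoff} ∪ {Pressure, Season, Sprinkler} = {Evap, Pressure, Runoff, Season, Sprinkler}.

{Evap, Pressure, Runoff, Season, Sprinkler}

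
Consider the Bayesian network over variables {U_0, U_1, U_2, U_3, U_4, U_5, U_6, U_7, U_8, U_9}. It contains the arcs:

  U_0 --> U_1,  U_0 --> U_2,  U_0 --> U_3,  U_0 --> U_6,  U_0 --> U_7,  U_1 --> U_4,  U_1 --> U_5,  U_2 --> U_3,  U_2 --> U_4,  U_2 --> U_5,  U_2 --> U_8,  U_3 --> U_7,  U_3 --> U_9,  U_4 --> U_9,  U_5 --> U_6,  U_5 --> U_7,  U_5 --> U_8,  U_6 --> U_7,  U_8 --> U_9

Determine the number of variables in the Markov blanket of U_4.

5

A node's Markov blanket = Pa ∪ Ch ∪ (parents of Ch other than the node itself).
Pa(U_4) = {U_1, U_2}.
Children of U_4: U_9.
Co-parents of U_4 (other parents of its children):
  U_9's other parents are U_3, U_8.
MB(U_4) = {U_1, U_2, U_3, U_8, U_9}, which has 5 nodes.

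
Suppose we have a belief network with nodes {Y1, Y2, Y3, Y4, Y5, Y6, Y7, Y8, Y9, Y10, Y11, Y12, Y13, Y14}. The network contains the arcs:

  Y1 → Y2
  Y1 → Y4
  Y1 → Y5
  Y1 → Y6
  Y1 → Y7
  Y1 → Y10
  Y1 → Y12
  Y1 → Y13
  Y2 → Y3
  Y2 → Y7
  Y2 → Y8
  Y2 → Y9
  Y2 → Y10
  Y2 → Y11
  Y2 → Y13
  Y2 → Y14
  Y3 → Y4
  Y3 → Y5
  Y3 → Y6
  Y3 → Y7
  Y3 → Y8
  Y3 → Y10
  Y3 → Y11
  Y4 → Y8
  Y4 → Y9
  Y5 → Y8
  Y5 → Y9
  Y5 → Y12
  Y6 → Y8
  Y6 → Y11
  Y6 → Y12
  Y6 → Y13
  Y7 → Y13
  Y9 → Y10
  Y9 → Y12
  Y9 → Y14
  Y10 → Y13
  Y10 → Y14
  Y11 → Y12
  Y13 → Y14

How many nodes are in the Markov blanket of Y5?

9

Pa(Y5) = {Y1, Y3}.
Y5 has children Y8, Y9, Y12.
For each child, the remaining parents (spouses of Y5):
  Y8: Y2, Y3, Y4, Y6
  Y9: Y2, Y4
  Y12: Y1, Y6, Y9, Y11
MB(Y5) = {Y1, Y2, Y3, Y4, Y6, Y8, Y9, Y11, Y12}, which has 9 nodes.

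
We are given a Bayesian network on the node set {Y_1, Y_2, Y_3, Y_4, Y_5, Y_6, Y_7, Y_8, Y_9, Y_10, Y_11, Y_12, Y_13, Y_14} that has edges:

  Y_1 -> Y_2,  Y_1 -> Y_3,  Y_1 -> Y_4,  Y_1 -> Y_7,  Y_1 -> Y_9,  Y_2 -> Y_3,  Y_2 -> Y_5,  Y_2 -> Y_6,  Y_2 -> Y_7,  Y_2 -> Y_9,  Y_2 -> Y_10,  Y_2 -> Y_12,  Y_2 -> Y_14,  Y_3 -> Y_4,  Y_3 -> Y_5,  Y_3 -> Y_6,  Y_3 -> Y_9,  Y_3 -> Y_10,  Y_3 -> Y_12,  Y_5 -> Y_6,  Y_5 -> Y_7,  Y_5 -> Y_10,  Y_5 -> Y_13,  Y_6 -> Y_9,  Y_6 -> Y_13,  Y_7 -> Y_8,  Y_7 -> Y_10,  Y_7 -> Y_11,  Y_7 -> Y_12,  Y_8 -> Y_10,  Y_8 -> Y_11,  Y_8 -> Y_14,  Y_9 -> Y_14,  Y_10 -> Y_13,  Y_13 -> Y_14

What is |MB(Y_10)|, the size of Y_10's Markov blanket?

Parents of Y_10: Y_2, Y_3, Y_5, Y_7, Y_8.
Ch(Y_10) = {Y_13}.
Co-parents of Y_10 (other parents of its children):
  Y_13 also has parents Y_5, Y_6.
MB(Y_10) = {Y_2, Y_3, Y_5, Y_6, Y_7, Y_8, Y_13}, which has 7 nodes.

7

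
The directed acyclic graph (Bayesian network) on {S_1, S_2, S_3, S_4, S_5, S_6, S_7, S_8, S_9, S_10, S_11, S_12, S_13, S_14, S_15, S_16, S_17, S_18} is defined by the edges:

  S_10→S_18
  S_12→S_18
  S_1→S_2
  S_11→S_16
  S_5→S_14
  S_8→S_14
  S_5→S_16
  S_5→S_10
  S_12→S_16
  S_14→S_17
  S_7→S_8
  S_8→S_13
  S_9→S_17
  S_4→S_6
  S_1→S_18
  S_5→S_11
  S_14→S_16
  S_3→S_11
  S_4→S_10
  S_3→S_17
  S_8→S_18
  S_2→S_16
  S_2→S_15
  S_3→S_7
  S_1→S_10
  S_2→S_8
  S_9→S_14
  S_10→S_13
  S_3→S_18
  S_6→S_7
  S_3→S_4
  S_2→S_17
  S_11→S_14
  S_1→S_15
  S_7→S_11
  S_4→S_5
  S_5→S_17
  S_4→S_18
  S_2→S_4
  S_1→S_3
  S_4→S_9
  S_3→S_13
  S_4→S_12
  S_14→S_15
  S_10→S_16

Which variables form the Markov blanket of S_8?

{S_1, S_2, S_3, S_4, S_5, S_7, S_9, S_10, S_11, S_12, S_13, S_14, S_18}

The Markov blanket of a node is its parents, its children, and the other parents of its children.
S_8's children: S_13, S_14, S_18.
S_8 has parents S_2, S_7.
For each child, the remaining parents (spouses of S_8):
  S_13 also has parents S_3, S_10.
  S_14's other parents are S_5, S_9, S_11.
  S_18's other parents are S_1, S_3, S_4, S_10, S_12.
Taking the union gives {S_1, S_2, S_3, S_4, S_5, S_7, S_9, S_10, S_11, S_12, S_13, S_14, S_18}.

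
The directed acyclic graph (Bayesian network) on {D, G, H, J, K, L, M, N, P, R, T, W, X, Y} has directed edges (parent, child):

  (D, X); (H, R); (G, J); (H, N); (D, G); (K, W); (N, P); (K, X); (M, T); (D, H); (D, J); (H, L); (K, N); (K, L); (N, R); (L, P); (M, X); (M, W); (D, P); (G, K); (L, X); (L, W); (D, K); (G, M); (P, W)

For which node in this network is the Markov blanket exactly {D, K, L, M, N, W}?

The target node must have every member of {D, K, L, M, N, W} as a parent, child, or co-parent, and no others.
Parents of P: D, L, N; children: W; co-parents: K, L, M.
These exactly cover the given set, so the node is P.

P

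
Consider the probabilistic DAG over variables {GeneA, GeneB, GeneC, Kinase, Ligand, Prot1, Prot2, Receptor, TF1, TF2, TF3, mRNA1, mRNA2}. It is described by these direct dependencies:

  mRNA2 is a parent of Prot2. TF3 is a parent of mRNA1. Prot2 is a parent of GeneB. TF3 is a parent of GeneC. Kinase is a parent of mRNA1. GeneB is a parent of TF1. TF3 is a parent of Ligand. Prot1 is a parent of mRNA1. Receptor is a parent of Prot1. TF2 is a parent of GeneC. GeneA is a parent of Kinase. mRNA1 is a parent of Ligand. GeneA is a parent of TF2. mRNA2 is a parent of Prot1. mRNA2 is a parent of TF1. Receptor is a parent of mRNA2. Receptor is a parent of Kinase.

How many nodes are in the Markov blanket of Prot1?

Parents of Prot1: Receptor, mRNA2.
Prot1 has child mRNA1.
Parents of each child, excluding Prot1:
  mRNA1's other parents are Kinase, TF3.
MB(Prot1) = {Kinase, Receptor, TF3, mRNA1, mRNA2}, which has 5 nodes.

5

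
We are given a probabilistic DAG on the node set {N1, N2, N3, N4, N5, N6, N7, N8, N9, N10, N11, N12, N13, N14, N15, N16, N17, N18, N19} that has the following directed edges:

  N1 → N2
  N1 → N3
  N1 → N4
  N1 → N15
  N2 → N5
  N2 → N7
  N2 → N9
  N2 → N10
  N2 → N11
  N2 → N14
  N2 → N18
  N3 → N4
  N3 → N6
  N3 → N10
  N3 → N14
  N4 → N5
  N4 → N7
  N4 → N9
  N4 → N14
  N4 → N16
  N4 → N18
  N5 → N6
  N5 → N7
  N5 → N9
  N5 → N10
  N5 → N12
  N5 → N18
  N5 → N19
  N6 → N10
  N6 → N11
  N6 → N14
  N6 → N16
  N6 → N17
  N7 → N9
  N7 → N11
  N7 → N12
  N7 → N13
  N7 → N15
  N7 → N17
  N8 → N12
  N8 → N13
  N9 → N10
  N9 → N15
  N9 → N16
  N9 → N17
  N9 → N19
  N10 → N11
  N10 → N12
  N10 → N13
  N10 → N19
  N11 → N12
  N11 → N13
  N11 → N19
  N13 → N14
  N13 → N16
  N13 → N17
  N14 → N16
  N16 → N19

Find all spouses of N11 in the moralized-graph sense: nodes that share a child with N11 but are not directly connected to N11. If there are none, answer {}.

Children of N11: N12, N13, N19.
  parents(N12) \ {N11} = {N5, N7, N8, N10}.
  N13 also has parents N7, N8, N10.
  parents(N19) \ {N11} = {N5, N9, N10, N16}.
Excluding nodes already adjacent to N11 (N2, N6, N7, N10, N12, N13, N19), the co-parent-only contribution is {N5, N8, N9, N16}.

{N5, N8, N9, N16}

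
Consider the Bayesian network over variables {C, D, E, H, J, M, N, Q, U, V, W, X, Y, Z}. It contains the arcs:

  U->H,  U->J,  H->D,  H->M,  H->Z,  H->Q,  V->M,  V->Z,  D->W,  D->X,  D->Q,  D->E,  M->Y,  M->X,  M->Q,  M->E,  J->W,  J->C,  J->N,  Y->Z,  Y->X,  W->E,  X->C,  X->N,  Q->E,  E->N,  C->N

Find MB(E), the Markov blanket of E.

A node's Markov blanket = Pa ∪ Ch ∪ (parents of Ch other than the node itself).
Parents of E: D, M, Q, W.
Ch(E) = {N}.
Other parents of E's children:
  N: C, J, X
MB(E) = {C, D, J, M, N, Q, W, X}.

{C, D, J, M, N, Q, W, X}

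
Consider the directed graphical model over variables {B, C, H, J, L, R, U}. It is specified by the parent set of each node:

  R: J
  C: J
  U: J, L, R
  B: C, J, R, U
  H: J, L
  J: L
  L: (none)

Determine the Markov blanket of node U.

A node's Markov blanket = Pa ∪ Ch ∪ (parents of Ch other than the node itself).
U has parents J, L, R.
Ch(U) = {B}.
Co-parents of U (other parents of its children):
  B's other parents are C, J, R.
Union: {J, L, R} ∪ {B} ∪ {C, J, R} = {B, C, J, L, R}.

{B, C, J, L, R}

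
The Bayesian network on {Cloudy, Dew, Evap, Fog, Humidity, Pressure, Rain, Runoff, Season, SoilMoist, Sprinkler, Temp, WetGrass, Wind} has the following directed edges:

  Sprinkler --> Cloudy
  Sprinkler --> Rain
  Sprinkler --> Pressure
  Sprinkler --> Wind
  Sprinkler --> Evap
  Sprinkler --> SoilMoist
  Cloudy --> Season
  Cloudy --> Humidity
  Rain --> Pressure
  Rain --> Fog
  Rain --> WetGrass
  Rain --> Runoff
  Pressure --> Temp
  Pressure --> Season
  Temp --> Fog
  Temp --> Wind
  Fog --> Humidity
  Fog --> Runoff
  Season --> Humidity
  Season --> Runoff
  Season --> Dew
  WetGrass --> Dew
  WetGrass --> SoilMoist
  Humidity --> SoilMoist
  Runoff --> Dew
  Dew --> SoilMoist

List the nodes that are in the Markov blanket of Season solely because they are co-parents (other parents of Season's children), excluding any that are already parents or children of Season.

{Fog, Rain, WetGrass}

Children of Season: Dew, Humidity, Runoff.
  Humidity's other parents are Cloudy, Fog.
  Runoff's other parents are Fog, Rain.
  Dew also has parents Runoff, WetGrass.
Excluding nodes already adjacent to Season (Cloudy, Dew, Humidity, Pressure, Runoff), the co-parent-only contribution is {Fog, Rain, WetGrass}.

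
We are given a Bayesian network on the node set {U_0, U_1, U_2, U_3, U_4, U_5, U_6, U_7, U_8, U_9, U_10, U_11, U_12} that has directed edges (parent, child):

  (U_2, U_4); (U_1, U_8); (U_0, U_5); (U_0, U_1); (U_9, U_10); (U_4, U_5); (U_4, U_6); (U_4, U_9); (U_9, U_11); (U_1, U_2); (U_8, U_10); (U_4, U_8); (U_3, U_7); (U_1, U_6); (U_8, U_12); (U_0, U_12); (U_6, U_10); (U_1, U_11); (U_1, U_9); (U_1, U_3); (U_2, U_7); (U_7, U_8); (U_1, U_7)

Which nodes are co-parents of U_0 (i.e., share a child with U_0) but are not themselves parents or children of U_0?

Children of U_0: U_1, U_5, U_12.
  U_1: no additional parents.
  U_5 also has parent U_4.
  parents(U_12) \ {U_0} = {U_8}.
Excluding nodes already adjacent to U_0 (U_1, U_5, U_12), the co-parent-only contribution is {U_4, U_8}.

{U_4, U_8}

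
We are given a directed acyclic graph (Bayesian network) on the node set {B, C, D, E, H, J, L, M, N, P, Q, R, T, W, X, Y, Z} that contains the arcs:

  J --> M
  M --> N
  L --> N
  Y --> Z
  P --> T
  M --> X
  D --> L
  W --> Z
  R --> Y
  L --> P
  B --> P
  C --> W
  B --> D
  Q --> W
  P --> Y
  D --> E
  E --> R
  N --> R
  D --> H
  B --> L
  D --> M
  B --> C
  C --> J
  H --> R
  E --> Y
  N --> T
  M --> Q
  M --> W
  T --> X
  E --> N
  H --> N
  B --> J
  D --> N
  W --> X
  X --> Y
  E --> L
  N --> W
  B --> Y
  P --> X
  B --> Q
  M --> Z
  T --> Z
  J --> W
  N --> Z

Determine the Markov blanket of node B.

The Markov blanket of a node is its parents, its children, and the other parents of its children.
B's children: C, D, J, L, P, Q, Y.
B has no parents.
Parents of each child, excluding B:
  C: —
  D: —
  J: C
  L: D, E
  P: L
  Q: M
  Y: E, P, R, X
Union: {} ∪ {C, D, J, L, P, Q, Y} ∪ {C, D, E, L, M, P, R, X} = {C, D, E, J, L, M, P, Q, R, X, Y}.

{C, D, E, J, L, M, P, Q, R, X, Y}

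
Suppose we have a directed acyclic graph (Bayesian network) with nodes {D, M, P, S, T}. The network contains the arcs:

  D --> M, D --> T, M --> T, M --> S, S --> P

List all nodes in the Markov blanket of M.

M has parent D.
M's children: S, T.
Parents of each child, excluding M:
  T: D
  S: —
So the Markov blanket of M is {D, S, T}.

{D, S, T}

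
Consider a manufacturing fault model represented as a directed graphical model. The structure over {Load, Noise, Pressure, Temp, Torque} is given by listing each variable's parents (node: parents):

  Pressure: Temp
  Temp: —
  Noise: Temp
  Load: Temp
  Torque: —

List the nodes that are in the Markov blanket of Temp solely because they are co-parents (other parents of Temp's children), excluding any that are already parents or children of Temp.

Children of Temp: Load, Noise, Pressure.
  Pressure has no other parent.
  Load has no other parent.
  Noise has no other parent.
Excluding nodes already adjacent to Temp (Load, Noise, Pressure), the co-parent-only contribution is {}.

{}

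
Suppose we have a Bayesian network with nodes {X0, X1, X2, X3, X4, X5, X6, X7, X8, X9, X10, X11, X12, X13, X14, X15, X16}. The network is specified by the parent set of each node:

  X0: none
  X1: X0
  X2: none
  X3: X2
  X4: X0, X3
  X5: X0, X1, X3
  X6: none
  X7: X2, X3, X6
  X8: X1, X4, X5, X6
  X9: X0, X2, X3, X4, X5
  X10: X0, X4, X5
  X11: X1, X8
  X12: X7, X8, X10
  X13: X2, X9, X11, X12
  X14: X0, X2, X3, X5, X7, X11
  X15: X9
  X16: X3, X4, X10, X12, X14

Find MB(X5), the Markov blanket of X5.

Recall MB(v) = parents ∪ children ∪ spouses, where spouses are the other parents of v's children.
Children of X5: X8, X9, X10, X14.
X5's parents: X0, X1, X3.
Other parents of X5's children:
  parents(X8) \ {X5} = {X1, X4, X6}.
  parents(X9) \ {X5} = {X0, X2, X3, X4}.
  parents(X10) \ {X5} = {X0, X4}.
  X14 also has parents X0, X2, X3, X7, X11.
Taking the union gives {X0, X1, X2, X3, X4, X6, X7, X8, X9, X10, X11, X14}.

{X0, X1, X2, X3, X4, X6, X7, X8, X9, X10, X11, X14}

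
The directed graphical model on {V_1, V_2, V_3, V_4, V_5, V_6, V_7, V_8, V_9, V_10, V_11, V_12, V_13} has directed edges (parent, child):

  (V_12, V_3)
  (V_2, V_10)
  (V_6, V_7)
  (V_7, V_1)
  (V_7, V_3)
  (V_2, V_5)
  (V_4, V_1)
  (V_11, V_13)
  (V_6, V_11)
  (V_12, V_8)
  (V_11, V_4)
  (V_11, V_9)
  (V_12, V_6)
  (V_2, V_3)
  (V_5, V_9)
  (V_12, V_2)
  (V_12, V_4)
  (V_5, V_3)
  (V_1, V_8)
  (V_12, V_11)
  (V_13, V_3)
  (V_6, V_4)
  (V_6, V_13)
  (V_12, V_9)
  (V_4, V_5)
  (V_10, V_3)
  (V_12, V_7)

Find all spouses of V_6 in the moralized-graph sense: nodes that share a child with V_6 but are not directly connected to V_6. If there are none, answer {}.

{}

Children of V_6: V_4, V_7, V_11, V_13.
  V_11's other parent is V_12.
  parents(V_7) \ {V_6} = {V_12}.
  V_13 also has parent V_11.
  V_4's other parents are V_11, V_12.
Excluding nodes already adjacent to V_6 (V_4, V_7, V_11, V_12, V_13), the co-parent-only contribution is {}.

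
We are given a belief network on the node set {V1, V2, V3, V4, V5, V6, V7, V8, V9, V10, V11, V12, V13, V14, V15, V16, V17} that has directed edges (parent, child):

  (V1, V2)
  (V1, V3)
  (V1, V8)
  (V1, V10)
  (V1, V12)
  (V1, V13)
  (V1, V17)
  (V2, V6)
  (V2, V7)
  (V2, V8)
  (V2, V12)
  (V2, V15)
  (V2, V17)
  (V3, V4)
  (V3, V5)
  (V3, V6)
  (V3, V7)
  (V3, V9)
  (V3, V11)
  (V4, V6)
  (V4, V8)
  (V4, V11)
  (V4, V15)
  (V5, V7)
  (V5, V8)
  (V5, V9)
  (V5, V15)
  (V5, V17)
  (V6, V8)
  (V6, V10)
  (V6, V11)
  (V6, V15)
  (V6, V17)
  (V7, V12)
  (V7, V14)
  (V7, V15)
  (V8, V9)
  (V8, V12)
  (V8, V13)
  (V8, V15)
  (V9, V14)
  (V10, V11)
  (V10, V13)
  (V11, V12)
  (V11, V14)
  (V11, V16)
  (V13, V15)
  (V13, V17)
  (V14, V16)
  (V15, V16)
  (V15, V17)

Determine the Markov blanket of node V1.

Parents of V1: none.
V1's children: V2, V3, V8, V10, V12, V13, V17.
Other parents of V1's children:
  V2: no additional parents.
  V3 has no other parent.
  V8's other parents are V2, V4, V5, V6.
  V10 also has parent V6.
  V12's other parents are V2, V7, V8, V11.
  parents(V13) \ {V1} = {V8, V10}.
  V17 also has parents V2, V5, V6, V13, V15.
Taking the union gives {V2, V3, V4, V5, V6, V7, V8, V10, V11, V12, V13, V15, V17}.

{V2, V3, V4, V5, V6, V7, V8, V10, V11, V12, V13, V15, V17}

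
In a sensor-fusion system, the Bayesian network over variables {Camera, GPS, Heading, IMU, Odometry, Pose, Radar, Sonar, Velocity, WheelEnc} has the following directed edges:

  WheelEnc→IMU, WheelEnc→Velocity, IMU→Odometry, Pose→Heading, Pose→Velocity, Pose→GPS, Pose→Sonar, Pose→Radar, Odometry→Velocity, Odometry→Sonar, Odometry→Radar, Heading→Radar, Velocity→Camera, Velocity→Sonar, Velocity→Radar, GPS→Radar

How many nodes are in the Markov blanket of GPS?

Recall MB(v) = parents ∪ children ∪ spouses, where spouses are the other parents of v's children.
GPS has parent Pose.
Ch(GPS) = {Radar}.
Other parents of GPS's children:
  Radar also has parents Heading, Odometry, Pose, Velocity.
MB(GPS) = {Heading, Odometry, Pose, Radar, Velocity}, which has 5 nodes.

5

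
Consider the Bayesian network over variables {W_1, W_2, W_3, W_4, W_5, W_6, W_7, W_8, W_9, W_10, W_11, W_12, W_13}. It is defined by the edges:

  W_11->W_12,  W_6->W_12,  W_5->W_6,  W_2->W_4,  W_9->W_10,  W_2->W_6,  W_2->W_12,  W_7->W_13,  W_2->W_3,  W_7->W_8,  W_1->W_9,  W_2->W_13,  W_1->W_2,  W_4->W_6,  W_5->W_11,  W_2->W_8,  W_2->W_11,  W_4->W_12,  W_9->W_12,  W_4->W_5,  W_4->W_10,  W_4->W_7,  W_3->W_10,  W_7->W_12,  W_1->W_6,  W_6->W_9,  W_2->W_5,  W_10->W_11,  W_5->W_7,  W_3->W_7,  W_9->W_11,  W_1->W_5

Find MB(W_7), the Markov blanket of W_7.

Recall MB(v) = parents ∪ children ∪ spouses, where spouses are the other parents of v's children.
Parents of W_7: W_3, W_4, W_5.
W_7's children: W_8, W_12, W_13.
Other parents of W_7's children:
  parents(W_8) \ {W_7} = {W_2}.
  W_12's other parents are W_2, W_4, W_6, W_9, W_11.
  W_13's other parent is W_2.
Taking the union gives {W_2, W_3, W_4, W_5, W_6, W_8, W_9, W_11, W_12, W_13}.

{W_2, W_3, W_4, W_5, W_6, W_8, W_9, W_11, W_12, W_13}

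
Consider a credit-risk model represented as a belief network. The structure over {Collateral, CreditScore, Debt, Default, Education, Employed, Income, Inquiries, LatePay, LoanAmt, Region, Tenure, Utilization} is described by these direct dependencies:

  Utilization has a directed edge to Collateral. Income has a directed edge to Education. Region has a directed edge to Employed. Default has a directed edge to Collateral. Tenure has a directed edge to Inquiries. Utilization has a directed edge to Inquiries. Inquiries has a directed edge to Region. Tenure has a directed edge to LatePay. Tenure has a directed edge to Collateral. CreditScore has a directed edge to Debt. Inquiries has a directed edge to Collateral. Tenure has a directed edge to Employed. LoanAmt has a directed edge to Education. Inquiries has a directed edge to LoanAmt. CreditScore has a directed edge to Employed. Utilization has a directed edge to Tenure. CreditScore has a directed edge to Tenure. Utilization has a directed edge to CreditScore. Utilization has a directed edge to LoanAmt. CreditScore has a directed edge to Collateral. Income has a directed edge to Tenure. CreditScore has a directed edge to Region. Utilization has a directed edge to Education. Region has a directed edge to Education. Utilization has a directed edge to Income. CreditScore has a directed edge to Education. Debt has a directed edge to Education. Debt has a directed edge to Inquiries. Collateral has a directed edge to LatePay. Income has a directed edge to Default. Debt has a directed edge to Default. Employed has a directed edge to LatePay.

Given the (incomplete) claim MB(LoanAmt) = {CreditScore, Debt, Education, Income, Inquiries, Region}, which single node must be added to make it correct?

By definition, MB(LoanAmt) is built from LoanAmt's parents, LoanAmt's children, and the co-parents of LoanAmt.
Pa(LoanAmt) = {Inquiries, Utilization}.
Ch(LoanAmt) = {Education}.
Other parents of LoanAmt's children:
  parents(Education) \ {LoanAmt} = {CreditScore, Debt, Income, Region, Utilization}.
MB(LoanAmt) = {CreditScore, Debt, Education, Income, Inquiries, Region, Utilization}.
Comparing with the claimed set, Utilization is missing.

Utilization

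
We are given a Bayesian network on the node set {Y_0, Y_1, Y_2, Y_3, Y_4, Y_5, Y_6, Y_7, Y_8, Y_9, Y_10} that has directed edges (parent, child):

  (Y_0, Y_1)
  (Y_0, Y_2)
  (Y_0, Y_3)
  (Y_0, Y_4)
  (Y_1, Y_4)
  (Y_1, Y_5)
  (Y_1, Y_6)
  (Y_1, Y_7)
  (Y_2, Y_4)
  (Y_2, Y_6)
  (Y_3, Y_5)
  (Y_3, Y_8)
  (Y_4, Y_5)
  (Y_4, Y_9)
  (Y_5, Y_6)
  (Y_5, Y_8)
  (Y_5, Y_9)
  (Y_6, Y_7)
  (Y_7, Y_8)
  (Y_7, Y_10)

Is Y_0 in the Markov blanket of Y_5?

Y_5 has children Y_6, Y_8, Y_9.
Parents of Y_5: Y_1, Y_3, Y_4.
Co-parents of Y_5 (other parents of its children):
  Y_6 also has parents Y_1, Y_2.
  Y_8's other parents are Y_3, Y_7.
  parents(Y_9) \ {Y_5} = {Y_4}.
MB(Y_5) = {Y_1, Y_2, Y_3, Y_4, Y_6, Y_7, Y_8, Y_9}; Y_0 is not in this set.

No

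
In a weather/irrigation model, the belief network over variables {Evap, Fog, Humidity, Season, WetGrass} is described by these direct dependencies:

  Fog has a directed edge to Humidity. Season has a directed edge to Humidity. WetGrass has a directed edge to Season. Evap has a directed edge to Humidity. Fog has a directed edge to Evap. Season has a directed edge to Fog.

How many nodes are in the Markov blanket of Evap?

3

By definition, MB(Evap) is built from Evap's parents, Evap's children, and the co-parents of Evap.
Children of Evap: Humidity.
Pa(Evap) = {Fog}.
Parents of each child, excluding Evap:
  Humidity: Fog, Season
MB(Evap) = {Fog, Humidity, Season}, which has 3 nodes.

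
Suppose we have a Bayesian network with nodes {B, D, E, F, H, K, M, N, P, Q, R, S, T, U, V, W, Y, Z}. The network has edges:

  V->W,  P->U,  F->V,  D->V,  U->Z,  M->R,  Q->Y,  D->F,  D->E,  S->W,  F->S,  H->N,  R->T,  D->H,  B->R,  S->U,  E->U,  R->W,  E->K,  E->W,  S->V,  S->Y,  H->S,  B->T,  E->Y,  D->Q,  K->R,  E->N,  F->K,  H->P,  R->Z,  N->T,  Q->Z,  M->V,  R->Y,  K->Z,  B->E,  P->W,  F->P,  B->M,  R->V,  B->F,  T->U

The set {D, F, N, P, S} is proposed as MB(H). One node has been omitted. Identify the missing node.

Parents of H: D.
H's children: N, P, S.
Other parents of H's children:
  N also has parent E.
  P also has parent F.
  parents(S) \ {H} = {F}.
MB(H) = {D, E, F, N, P, S}.
Comparing with the claimed set, E is missing.

E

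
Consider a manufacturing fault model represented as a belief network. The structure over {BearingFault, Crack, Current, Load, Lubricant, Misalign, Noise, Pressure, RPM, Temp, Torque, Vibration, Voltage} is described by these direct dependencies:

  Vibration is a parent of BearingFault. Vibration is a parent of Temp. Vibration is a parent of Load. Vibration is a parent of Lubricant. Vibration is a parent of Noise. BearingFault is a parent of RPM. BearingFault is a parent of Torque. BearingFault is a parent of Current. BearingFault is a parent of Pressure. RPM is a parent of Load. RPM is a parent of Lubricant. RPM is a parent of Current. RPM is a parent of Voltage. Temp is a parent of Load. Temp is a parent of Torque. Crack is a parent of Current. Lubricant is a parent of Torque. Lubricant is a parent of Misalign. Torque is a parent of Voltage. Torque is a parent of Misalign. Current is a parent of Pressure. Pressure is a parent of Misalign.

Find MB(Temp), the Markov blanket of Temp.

By definition, MB(Temp) is built from Temp's parents, Temp's children, and the co-parents of Temp.
Pa(Temp) = {Vibration}.
Temp has children Load, Torque.
Other parents of Temp's children:
  Load: RPM, Vibration
  Torque: BearingFault, Lubricant
Taking the union gives {BearingFault, Load, Lubricant, RPM, Torque, Vibration}.

{BearingFault, Load, Lubricant, RPM, Torque, Vibration}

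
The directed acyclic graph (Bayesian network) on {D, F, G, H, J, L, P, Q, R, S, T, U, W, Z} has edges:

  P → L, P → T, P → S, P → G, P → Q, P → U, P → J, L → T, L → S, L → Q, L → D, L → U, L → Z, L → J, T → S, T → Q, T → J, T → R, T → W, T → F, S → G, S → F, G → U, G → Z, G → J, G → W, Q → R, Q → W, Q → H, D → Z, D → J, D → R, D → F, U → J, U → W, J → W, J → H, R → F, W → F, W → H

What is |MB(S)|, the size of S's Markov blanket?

8

Ch(S) = {F, G}.
S's parents: L, P, T.
Other parents of S's children:
  G: P
  F: D, R, T, W
MB(S) = {D, F, G, L, P, R, T, W}, which has 8 nodes.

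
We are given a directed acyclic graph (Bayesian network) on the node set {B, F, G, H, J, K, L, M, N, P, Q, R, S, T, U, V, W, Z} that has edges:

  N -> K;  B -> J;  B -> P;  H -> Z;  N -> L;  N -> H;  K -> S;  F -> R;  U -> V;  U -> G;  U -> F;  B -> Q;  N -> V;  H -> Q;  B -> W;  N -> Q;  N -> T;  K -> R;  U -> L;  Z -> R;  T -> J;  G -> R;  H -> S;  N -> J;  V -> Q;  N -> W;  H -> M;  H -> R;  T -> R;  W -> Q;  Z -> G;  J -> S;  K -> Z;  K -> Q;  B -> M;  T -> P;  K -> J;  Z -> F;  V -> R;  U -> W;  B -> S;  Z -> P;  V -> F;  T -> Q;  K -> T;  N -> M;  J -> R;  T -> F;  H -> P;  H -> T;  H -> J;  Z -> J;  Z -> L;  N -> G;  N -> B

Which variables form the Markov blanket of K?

Pa(K) = {N}.
K has children J, Q, R, S, T, Z.
Co-parents of K (other parents of its children):
  Z's other parent is H.
  T also has parents H, N.
  parents(J) \ {K} = {B, H, N, T, Z}.
  S's other parents are B, H, J.
  parents(Q) \ {K} = {B, H, N, T, V, W}.
  R's other parents are F, G, H, J, T, V, Z.
Taking the union gives {B, F, G, H, J, N, Q, R, S, T, V, W, Z}.

{B, F, G, H, J, N, Q, R, S, T, V, W, Z}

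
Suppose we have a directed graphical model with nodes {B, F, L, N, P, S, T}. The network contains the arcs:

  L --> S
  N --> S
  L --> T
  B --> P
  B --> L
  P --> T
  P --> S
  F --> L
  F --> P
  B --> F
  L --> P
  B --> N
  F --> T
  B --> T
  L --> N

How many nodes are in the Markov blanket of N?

Recall MB(v) = parents ∪ children ∪ spouses, where spouses are the other parents of v's children.
Pa(N) = {B, L}.
N has child S.
For each child, the remaining parents (spouses of N):
  S also has parents L, P.
MB(N) = {B, L, P, S}, which has 4 nodes.

4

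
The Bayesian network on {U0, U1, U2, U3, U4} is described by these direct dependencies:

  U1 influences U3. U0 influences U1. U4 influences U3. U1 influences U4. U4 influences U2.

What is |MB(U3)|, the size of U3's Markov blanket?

2

The Markov blanket of a node is its parents, its children, and the other parents of its children.
U3 has no children.
Parents of U3: U1, U4.
U3 has no children, so there are no co-parents.
MB(U3) = {U1, U4}, which has 2 nodes.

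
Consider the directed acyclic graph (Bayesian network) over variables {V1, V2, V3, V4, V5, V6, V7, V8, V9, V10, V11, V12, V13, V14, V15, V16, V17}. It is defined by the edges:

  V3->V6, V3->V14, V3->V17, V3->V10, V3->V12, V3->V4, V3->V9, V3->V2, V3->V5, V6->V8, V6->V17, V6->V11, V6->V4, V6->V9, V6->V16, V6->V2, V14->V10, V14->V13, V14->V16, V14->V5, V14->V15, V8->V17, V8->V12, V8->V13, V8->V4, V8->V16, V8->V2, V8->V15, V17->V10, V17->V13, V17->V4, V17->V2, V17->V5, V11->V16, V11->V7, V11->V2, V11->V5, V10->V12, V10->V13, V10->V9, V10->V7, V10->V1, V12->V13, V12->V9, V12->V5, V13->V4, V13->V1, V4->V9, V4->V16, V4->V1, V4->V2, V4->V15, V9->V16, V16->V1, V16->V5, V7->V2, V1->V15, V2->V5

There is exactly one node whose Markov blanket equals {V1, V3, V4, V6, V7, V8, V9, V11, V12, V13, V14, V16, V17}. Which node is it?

V10

The target node must have every member of {V1, V3, V4, V6, V7, V8, V9, V11, V12, V13, V14, V16, V17} as a parent, child, or co-parent, and no others.
Parents of V10: V3, V14, V17; children: V1, V7, V9, V12, V13; co-parents: V3, V4, V6, V8, V11, V12, V13, V14, V16, V17.
These exactly cover the given set, so the node is V10.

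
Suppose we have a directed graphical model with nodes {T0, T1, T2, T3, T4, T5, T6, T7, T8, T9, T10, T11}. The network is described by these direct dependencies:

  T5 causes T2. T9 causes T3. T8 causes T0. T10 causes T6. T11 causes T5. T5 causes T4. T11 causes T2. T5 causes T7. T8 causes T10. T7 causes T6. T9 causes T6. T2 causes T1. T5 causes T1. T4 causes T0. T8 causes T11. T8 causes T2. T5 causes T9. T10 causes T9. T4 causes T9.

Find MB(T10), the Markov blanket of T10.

Pa(T10) = {T8}.
Children of T10: T6, T9.
Other parents of T10's children:
  parents(T9) \ {T10} = {T4, T5}.
  T6's other parents are T7, T9.
Union: {T8} ∪ {T6, T9} ∪ {T4, T5, T7, T9} = {T4, T5, T6, T7, T8, T9}.

{T4, T5, T6, T7, T8, T9}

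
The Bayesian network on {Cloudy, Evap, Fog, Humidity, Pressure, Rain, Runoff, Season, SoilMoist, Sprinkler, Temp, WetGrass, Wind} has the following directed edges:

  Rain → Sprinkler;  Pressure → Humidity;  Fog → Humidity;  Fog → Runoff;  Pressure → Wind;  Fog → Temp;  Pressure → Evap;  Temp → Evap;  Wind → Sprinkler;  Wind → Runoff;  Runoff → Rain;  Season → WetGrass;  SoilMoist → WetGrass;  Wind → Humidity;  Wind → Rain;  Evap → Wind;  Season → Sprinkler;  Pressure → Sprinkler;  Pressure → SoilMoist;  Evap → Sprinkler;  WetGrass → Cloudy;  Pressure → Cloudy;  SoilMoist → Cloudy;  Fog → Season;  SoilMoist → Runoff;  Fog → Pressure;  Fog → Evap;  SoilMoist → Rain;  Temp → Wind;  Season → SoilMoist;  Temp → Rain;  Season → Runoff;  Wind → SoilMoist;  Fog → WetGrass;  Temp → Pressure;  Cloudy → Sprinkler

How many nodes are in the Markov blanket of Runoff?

Pa(Runoff) = {Fog, Season, SoilMoist, Wind}.
Children of Runoff: Rain.
For each child, the remaining parents (spouses of Runoff):
  Rain's other parents are SoilMoist, Temp, Wind.
MB(Runoff) = {Fog, Rain, Season, SoilMoist, Temp, Wind}, which has 6 nodes.

6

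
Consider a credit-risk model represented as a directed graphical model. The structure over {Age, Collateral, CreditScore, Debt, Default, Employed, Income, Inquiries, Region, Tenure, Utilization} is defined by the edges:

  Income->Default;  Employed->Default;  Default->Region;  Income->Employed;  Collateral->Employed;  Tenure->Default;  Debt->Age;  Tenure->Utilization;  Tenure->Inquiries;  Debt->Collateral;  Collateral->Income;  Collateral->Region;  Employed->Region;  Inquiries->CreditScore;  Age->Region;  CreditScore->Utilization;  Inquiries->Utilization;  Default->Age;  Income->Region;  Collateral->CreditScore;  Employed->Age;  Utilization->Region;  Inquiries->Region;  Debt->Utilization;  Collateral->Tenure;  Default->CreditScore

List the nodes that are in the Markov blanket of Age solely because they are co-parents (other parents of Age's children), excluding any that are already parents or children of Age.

Children of Age: Region.
  Region's other parents are Collateral, Default, Employed, Income, Inquiries, Utilization.
Excluding nodes already adjacent to Age (Debt, Default, Employed, Region), the co-parent-only contribution is {Collateral, Income, Inquiries, Utilization}.

{Collateral, Income, Inquiries, Utilization}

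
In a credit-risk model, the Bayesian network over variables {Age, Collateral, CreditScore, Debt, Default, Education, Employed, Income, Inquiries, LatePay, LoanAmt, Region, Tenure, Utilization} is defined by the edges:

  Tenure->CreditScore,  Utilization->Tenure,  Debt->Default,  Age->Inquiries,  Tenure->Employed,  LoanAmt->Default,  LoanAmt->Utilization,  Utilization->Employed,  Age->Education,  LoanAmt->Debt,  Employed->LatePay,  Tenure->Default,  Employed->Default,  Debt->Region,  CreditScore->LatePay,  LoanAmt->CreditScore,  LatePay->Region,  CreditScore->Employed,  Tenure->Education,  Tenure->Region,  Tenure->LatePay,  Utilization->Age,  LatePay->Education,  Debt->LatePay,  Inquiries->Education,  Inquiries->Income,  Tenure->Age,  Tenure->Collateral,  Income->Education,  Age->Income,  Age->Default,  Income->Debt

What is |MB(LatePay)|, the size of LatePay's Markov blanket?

9

Recall MB(v) = parents ∪ children ∪ spouses, where spouses are the other parents of v's children.
LatePay's parents: CreditScore, Debt, Employed, Tenure.
LatePay's children: Education, Region.
Other parents of LatePay's children:
  Education's other parents are Age, Income, Inquiries, Tenure.
  Region's other parents are Debt, Tenure.
MB(LatePay) = {Age, CreditScore, Debt, Education, Employed, Income, Inquiries, Region, Tenure}, which has 9 nodes.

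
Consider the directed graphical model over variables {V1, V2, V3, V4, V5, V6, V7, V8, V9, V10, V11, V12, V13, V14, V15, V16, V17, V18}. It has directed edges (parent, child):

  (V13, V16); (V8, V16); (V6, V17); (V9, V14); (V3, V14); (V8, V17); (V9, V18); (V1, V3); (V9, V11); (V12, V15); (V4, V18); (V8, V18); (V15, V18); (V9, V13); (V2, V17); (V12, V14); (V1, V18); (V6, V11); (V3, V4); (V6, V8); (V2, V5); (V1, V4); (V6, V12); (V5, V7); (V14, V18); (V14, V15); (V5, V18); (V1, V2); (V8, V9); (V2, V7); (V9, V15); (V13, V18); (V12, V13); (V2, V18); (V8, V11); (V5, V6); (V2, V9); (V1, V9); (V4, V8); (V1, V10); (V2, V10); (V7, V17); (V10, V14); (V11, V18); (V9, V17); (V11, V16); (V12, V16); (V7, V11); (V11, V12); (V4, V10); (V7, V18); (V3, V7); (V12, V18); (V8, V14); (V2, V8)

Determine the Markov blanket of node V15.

V15 has parents V9, V12, V14.
V15 has child V18.
Other parents of V15's children:
  V18: V1, V2, V4, V5, V7, V8, V9, V11, V12, V13, V14
Taking the union gives {V1, V2, V4, V5, V7, V8, V9, V11, V12, V13, V14, V18}.

{V1, V2, V4, V5, V7, V8, V9, V11, V12, V13, V14, V18}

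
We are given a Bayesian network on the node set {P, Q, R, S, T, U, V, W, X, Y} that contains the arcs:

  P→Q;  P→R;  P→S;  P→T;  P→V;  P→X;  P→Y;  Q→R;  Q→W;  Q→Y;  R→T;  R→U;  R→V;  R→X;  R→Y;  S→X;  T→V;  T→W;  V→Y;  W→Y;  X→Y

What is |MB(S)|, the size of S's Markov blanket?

S's children: X.
S's parents: P.
Other parents of S's children:
  X also has parents P, R.
MB(S) = {P, R, X}, which has 3 nodes.

3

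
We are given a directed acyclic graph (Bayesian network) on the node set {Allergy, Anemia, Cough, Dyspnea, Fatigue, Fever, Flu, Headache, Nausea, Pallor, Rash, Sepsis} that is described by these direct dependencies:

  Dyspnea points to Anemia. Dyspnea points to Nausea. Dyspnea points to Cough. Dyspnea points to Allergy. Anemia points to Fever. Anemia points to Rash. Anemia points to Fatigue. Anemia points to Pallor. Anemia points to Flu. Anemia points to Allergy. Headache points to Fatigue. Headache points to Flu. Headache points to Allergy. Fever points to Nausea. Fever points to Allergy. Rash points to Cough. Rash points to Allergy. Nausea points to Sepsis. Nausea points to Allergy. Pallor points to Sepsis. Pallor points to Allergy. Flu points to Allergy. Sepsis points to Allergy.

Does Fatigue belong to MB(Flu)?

A node's Markov blanket = Pa ∪ Ch ∪ (parents of Ch other than the node itself).
Flu's children: Allergy.
Flu's parents: Anemia, Headache.
For each child, the remaining parents (spouses of Flu):
  Allergy also has parents Anemia, Dyspnea, Fever, Headache, Nausea, Pallor, Rash, Sepsis.
MB(Flu) = {Allergy, Anemia, Dyspnea, Fever, Headache, Nausea, Pallor, Rash, Sepsis}; Fatigue is not in this set.

No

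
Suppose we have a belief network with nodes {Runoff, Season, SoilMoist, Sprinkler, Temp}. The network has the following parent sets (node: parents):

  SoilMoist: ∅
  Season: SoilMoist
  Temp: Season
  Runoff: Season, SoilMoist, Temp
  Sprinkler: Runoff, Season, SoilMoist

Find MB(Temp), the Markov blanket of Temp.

{Runoff, Season, SoilMoist}

Temp has parent Season.
Temp's children: Runoff.
Co-parents of Temp (other parents of its children):
  Runoff: Season, SoilMoist
Taking the union gives {Runoff, Season, SoilMoist}.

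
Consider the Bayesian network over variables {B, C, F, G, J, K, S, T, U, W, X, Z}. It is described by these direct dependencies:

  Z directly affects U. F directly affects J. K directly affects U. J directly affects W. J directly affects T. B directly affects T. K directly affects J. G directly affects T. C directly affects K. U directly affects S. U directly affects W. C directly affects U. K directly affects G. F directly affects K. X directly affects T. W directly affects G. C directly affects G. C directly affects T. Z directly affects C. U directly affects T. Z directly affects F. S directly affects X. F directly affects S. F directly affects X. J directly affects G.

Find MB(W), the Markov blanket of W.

The Markov blanket of a node is its parents, its children, and the other parents of its children.
W's parents: J, U.
Ch(W) = {G}.
For each child, the remaining parents (spouses of W):
  G also has parents C, J, K.
Union: {J, U} ∪ {G} ∪ {C, J, K} = {C, G, J, K, U}.

{C, G, J, K, U}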